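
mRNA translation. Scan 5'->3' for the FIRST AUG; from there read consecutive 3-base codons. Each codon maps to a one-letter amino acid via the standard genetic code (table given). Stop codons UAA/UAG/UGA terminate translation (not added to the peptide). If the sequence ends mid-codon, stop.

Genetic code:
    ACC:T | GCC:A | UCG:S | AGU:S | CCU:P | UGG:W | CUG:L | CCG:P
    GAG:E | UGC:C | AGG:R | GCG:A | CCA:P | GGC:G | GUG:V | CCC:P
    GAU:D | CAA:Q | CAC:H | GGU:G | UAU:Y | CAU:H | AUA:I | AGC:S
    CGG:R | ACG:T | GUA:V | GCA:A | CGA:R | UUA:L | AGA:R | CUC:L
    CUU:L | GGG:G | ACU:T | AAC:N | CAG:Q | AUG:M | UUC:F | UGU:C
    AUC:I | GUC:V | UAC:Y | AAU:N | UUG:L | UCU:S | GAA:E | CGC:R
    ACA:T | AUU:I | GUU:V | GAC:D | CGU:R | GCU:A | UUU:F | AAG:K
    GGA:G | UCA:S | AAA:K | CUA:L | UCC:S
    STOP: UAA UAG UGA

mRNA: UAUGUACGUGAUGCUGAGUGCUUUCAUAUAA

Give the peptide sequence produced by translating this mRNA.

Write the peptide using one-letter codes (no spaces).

Answer: MYVMLSAFI

Derivation:
start AUG at pos 1
pos 1: AUG -> M; peptide=M
pos 4: UAC -> Y; peptide=MY
pos 7: GUG -> V; peptide=MYV
pos 10: AUG -> M; peptide=MYVM
pos 13: CUG -> L; peptide=MYVML
pos 16: AGU -> S; peptide=MYVMLS
pos 19: GCU -> A; peptide=MYVMLSA
pos 22: UUC -> F; peptide=MYVMLSAF
pos 25: AUA -> I; peptide=MYVMLSAFI
pos 28: UAA -> STOP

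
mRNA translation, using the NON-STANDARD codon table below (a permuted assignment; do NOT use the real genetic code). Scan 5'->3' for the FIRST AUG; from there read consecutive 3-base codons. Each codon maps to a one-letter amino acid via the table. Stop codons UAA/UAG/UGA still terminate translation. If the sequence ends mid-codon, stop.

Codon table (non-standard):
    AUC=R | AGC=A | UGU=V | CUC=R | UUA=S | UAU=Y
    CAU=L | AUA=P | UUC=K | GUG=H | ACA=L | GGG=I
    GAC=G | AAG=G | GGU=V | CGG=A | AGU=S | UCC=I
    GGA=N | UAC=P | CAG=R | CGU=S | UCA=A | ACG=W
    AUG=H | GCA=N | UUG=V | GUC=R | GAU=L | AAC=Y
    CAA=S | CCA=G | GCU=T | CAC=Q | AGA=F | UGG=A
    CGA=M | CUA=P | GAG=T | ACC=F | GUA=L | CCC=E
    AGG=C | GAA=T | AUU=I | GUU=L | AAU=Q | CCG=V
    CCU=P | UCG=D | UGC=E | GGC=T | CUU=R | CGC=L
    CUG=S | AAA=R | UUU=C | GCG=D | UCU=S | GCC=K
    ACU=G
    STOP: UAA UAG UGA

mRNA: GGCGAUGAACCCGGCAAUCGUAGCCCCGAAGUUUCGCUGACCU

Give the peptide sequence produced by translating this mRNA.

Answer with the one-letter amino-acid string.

start AUG at pos 4
pos 4: AUG -> H; peptide=H
pos 7: AAC -> Y; peptide=HY
pos 10: CCG -> V; peptide=HYV
pos 13: GCA -> N; peptide=HYVN
pos 16: AUC -> R; peptide=HYVNR
pos 19: GUA -> L; peptide=HYVNRL
pos 22: GCC -> K; peptide=HYVNRLK
pos 25: CCG -> V; peptide=HYVNRLKV
pos 28: AAG -> G; peptide=HYVNRLKVG
pos 31: UUU -> C; peptide=HYVNRLKVGC
pos 34: CGC -> L; peptide=HYVNRLKVGCL
pos 37: UGA -> STOP

Answer: HYVNRLKVGCL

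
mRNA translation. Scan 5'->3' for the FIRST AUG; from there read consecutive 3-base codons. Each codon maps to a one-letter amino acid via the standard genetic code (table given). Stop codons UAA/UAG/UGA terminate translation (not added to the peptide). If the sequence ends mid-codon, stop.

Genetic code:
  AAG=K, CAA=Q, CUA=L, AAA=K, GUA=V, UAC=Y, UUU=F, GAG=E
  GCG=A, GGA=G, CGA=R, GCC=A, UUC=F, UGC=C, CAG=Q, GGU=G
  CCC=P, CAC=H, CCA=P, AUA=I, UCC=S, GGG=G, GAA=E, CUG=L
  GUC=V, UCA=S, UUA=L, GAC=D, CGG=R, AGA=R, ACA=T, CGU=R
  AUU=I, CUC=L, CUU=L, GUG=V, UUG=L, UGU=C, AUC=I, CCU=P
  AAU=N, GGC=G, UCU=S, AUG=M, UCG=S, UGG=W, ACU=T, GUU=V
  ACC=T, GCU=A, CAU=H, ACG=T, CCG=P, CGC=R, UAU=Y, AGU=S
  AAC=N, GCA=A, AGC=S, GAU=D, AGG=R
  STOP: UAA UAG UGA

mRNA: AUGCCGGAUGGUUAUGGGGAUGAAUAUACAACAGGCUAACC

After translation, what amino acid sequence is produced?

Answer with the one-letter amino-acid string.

start AUG at pos 0
pos 0: AUG -> M; peptide=M
pos 3: CCG -> P; peptide=MP
pos 6: GAU -> D; peptide=MPD
pos 9: GGU -> G; peptide=MPDG
pos 12: UAU -> Y; peptide=MPDGY
pos 15: GGG -> G; peptide=MPDGYG
pos 18: GAU -> D; peptide=MPDGYGD
pos 21: GAA -> E; peptide=MPDGYGDE
pos 24: UAU -> Y; peptide=MPDGYGDEY
pos 27: ACA -> T; peptide=MPDGYGDEYT
pos 30: ACA -> T; peptide=MPDGYGDEYTT
pos 33: GGC -> G; peptide=MPDGYGDEYTTG
pos 36: UAA -> STOP

Answer: MPDGYGDEYTTG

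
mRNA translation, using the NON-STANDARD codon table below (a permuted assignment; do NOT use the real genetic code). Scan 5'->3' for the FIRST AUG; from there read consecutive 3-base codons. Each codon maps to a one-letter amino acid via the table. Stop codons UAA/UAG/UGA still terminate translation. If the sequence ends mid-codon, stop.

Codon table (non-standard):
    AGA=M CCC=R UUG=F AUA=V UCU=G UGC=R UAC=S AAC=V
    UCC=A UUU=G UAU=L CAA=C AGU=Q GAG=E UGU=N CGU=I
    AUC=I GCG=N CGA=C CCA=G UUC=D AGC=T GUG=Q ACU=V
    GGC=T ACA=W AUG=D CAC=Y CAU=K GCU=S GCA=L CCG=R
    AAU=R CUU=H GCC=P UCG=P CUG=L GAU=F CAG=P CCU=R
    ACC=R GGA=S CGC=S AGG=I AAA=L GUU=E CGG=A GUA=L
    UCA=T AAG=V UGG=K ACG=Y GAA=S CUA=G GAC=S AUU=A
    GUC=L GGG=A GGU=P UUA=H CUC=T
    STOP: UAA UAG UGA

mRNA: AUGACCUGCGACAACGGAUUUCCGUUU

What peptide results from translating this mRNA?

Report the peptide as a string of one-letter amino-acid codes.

Answer: DRRSVSGRG

Derivation:
start AUG at pos 0
pos 0: AUG -> D; peptide=D
pos 3: ACC -> R; peptide=DR
pos 6: UGC -> R; peptide=DRR
pos 9: GAC -> S; peptide=DRRS
pos 12: AAC -> V; peptide=DRRSV
pos 15: GGA -> S; peptide=DRRSVS
pos 18: UUU -> G; peptide=DRRSVSG
pos 21: CCG -> R; peptide=DRRSVSGR
pos 24: UUU -> G; peptide=DRRSVSGRG
pos 27: only 0 nt remain (<3), stop (end of mRNA)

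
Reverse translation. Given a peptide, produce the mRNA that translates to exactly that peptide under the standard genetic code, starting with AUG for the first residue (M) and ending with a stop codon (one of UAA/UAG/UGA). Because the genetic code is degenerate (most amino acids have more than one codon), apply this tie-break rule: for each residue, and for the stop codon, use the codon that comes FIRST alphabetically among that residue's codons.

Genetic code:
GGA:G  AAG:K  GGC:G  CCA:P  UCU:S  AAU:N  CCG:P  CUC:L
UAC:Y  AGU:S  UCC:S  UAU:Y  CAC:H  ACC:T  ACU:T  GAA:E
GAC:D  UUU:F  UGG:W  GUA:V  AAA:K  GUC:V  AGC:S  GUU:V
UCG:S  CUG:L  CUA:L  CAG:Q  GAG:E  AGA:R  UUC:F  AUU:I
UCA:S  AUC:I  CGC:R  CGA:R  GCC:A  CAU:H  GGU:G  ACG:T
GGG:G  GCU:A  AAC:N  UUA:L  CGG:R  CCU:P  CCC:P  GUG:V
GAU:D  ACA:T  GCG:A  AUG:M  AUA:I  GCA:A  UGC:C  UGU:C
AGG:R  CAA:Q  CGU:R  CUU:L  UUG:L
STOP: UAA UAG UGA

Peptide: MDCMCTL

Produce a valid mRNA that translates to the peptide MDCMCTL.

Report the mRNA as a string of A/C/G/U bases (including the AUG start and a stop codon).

residue 1: M -> AUG (start codon)
residue 2: D codons sorted = GAC,GAU -> pick first = GAC
residue 3: C codons sorted = UGC,UGU -> pick first = UGC
residue 4: M -> AUG (only codon)
residue 5: C codons sorted = UGC,UGU -> pick first = UGC
residue 6: T codons sorted = ACA,ACC,ACG,ACU -> pick first = ACA
residue 7: L codons sorted = CUA,CUC,CUG,CUU,UUA,UUG -> pick first = CUA
terminator: stop codons sorted = UAA,UAG,UGA -> pick first = UAA

Answer: mRNA: AUGGACUGCAUGUGCACACUAUAA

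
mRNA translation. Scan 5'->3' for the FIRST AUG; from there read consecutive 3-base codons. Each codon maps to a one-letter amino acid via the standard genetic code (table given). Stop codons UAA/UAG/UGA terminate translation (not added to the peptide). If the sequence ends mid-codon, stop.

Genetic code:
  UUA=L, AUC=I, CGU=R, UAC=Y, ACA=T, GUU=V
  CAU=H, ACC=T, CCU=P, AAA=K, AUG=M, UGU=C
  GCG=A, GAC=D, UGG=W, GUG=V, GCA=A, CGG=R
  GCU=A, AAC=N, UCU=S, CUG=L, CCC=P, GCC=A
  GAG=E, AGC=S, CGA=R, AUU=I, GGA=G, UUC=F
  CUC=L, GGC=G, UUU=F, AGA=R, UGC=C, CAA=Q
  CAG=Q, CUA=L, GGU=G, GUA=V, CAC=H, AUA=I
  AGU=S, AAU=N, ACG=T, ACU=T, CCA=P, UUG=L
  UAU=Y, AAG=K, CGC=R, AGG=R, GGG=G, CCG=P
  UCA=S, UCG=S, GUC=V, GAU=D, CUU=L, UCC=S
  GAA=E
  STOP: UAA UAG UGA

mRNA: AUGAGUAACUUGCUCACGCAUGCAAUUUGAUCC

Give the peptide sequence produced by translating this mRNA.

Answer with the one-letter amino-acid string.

Answer: MSNLLTHAI

Derivation:
start AUG at pos 0
pos 0: AUG -> M; peptide=M
pos 3: AGU -> S; peptide=MS
pos 6: AAC -> N; peptide=MSN
pos 9: UUG -> L; peptide=MSNL
pos 12: CUC -> L; peptide=MSNLL
pos 15: ACG -> T; peptide=MSNLLT
pos 18: CAU -> H; peptide=MSNLLTH
pos 21: GCA -> A; peptide=MSNLLTHA
pos 24: AUU -> I; peptide=MSNLLTHAI
pos 27: UGA -> STOP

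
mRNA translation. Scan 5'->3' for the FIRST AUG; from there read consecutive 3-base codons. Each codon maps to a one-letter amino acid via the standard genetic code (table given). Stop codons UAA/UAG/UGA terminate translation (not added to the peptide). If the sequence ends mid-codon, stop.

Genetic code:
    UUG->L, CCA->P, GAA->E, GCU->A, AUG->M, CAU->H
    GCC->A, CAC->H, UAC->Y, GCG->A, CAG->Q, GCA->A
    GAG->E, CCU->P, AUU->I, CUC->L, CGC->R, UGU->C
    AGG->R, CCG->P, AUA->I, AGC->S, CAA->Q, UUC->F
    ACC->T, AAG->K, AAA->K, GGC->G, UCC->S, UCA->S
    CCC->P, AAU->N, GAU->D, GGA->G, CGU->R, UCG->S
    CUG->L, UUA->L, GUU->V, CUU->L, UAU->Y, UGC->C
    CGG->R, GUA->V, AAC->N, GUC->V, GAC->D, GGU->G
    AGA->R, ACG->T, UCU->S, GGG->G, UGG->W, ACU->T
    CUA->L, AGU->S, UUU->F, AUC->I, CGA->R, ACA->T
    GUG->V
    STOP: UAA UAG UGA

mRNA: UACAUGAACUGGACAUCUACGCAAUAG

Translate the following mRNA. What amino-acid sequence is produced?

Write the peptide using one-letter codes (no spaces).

Answer: MNWTSTQ

Derivation:
start AUG at pos 3
pos 3: AUG -> M; peptide=M
pos 6: AAC -> N; peptide=MN
pos 9: UGG -> W; peptide=MNW
pos 12: ACA -> T; peptide=MNWT
pos 15: UCU -> S; peptide=MNWTS
pos 18: ACG -> T; peptide=MNWTST
pos 21: CAA -> Q; peptide=MNWTSTQ
pos 24: UAG -> STOP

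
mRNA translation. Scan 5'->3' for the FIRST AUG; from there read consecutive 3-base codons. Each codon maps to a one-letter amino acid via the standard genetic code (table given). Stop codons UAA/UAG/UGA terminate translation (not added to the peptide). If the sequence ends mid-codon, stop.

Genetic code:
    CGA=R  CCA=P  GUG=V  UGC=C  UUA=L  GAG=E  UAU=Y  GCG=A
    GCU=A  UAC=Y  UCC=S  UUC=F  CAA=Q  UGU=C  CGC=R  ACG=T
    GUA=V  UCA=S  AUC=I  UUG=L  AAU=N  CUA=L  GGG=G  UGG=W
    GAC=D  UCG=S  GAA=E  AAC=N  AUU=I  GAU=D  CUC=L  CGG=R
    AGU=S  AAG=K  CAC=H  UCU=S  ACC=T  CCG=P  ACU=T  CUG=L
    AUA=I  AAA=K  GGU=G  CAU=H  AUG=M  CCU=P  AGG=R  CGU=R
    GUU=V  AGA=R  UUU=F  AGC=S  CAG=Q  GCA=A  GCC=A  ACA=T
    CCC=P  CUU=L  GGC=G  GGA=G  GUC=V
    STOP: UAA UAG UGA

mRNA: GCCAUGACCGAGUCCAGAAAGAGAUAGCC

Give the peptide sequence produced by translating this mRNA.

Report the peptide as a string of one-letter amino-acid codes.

start AUG at pos 3
pos 3: AUG -> M; peptide=M
pos 6: ACC -> T; peptide=MT
pos 9: GAG -> E; peptide=MTE
pos 12: UCC -> S; peptide=MTES
pos 15: AGA -> R; peptide=MTESR
pos 18: AAG -> K; peptide=MTESRK
pos 21: AGA -> R; peptide=MTESRKR
pos 24: UAG -> STOP

Answer: MTESRKR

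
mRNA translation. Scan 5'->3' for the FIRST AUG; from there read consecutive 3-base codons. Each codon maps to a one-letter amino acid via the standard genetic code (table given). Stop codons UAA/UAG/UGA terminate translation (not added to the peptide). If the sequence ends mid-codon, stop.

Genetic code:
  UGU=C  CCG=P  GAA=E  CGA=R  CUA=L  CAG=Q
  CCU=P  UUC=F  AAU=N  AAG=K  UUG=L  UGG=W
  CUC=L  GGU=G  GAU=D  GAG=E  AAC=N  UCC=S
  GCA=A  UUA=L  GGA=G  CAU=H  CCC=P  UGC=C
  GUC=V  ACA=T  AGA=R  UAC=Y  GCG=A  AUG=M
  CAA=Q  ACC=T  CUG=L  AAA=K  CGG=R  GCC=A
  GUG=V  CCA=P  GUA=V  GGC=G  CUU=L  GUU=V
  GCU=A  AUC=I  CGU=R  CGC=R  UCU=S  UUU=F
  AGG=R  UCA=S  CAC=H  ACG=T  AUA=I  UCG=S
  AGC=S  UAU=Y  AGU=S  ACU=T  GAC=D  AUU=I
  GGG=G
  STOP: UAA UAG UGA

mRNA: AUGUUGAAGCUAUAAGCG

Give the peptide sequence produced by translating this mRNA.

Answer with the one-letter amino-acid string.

start AUG at pos 0
pos 0: AUG -> M; peptide=M
pos 3: UUG -> L; peptide=ML
pos 6: AAG -> K; peptide=MLK
pos 9: CUA -> L; peptide=MLKL
pos 12: UAA -> STOP

Answer: MLKL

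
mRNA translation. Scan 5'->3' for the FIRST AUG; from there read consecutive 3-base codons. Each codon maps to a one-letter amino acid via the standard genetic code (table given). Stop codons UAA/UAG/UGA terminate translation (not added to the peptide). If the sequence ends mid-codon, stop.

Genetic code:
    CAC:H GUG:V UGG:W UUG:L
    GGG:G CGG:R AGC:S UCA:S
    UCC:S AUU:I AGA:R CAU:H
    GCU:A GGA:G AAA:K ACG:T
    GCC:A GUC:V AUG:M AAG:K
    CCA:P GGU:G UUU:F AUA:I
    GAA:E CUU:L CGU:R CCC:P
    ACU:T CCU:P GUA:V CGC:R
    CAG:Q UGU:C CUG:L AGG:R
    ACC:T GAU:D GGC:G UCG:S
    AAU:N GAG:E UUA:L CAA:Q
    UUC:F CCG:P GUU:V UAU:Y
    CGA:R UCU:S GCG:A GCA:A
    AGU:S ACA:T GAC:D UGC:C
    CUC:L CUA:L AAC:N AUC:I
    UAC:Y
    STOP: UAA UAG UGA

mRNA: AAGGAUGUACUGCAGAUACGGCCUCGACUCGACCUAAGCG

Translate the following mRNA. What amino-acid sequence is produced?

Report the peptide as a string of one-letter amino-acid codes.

start AUG at pos 4
pos 4: AUG -> M; peptide=M
pos 7: UAC -> Y; peptide=MY
pos 10: UGC -> C; peptide=MYC
pos 13: AGA -> R; peptide=MYCR
pos 16: UAC -> Y; peptide=MYCRY
pos 19: GGC -> G; peptide=MYCRYG
pos 22: CUC -> L; peptide=MYCRYGL
pos 25: GAC -> D; peptide=MYCRYGLD
pos 28: UCG -> S; peptide=MYCRYGLDS
pos 31: ACC -> T; peptide=MYCRYGLDST
pos 34: UAA -> STOP

Answer: MYCRYGLDST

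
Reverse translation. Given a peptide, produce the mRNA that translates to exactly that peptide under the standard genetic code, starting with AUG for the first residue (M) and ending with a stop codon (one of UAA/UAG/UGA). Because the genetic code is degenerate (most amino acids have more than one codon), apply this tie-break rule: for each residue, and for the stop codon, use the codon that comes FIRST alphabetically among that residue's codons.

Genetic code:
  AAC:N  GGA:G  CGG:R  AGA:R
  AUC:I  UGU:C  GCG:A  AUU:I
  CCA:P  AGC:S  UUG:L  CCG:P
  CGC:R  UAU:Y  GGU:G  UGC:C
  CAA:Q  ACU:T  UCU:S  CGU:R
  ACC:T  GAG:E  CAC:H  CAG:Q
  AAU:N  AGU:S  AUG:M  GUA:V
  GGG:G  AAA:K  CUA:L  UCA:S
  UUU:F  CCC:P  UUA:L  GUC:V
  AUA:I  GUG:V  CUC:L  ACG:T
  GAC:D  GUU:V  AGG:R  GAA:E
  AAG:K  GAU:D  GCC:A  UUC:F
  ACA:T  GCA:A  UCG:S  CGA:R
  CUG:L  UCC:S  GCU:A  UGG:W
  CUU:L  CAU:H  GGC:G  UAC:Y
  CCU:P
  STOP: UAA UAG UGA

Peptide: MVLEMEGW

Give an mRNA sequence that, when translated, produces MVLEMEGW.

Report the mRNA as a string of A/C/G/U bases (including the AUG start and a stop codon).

residue 1: M -> AUG (start codon)
residue 2: V codons sorted = GUA,GUC,GUG,GUU -> pick first = GUA
residue 3: L codons sorted = CUA,CUC,CUG,CUU,UUA,UUG -> pick first = CUA
residue 4: E codons sorted = GAA,GAG -> pick first = GAA
residue 5: M -> AUG (only codon)
residue 6: E codons sorted = GAA,GAG -> pick first = GAA
residue 7: G codons sorted = GGA,GGC,GGG,GGU -> pick first = GGA
residue 8: W -> UGG (only codon)
terminator: stop codons sorted = UAA,UAG,UGA -> pick first = UAA

Answer: mRNA: AUGGUACUAGAAAUGGAAGGAUGGUAA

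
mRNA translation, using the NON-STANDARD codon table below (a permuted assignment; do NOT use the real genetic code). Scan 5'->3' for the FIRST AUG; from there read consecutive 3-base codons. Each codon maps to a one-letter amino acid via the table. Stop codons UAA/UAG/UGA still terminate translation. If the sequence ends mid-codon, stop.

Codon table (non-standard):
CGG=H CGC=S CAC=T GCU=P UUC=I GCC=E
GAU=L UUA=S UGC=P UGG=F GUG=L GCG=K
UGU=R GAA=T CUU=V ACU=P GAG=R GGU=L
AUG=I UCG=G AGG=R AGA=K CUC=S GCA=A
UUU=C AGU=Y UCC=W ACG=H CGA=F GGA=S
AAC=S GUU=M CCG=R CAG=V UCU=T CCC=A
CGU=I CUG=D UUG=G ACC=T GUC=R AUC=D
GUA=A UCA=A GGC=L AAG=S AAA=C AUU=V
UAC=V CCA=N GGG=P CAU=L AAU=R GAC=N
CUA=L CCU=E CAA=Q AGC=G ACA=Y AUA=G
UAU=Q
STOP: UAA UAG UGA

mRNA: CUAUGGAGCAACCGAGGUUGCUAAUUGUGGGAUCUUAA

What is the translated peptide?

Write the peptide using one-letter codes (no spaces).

start AUG at pos 2
pos 2: AUG -> I; peptide=I
pos 5: GAG -> R; peptide=IR
pos 8: CAA -> Q; peptide=IRQ
pos 11: CCG -> R; peptide=IRQR
pos 14: AGG -> R; peptide=IRQRR
pos 17: UUG -> G; peptide=IRQRRG
pos 20: CUA -> L; peptide=IRQRRGL
pos 23: AUU -> V; peptide=IRQRRGLV
pos 26: GUG -> L; peptide=IRQRRGLVL
pos 29: GGA -> S; peptide=IRQRRGLVLS
pos 32: UCU -> T; peptide=IRQRRGLVLST
pos 35: UAA -> STOP

Answer: IRQRRGLVLST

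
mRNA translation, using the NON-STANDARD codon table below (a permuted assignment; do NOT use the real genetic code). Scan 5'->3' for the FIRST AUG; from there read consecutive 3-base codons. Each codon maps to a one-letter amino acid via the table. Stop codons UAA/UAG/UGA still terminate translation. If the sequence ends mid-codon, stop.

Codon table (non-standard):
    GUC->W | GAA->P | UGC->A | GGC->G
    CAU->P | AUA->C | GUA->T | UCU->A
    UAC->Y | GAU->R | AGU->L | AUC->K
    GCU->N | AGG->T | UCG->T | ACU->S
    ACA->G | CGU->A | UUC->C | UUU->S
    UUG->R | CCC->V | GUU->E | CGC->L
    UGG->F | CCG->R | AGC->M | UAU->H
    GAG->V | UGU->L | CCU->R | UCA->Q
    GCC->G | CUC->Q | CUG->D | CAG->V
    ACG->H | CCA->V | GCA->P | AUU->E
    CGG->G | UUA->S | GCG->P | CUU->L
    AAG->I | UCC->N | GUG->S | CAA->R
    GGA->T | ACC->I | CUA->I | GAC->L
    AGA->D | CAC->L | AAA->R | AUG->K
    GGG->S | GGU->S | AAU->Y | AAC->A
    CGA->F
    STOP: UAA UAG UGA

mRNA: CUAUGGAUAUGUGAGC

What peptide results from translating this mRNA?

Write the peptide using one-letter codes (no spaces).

Answer: KRK

Derivation:
start AUG at pos 2
pos 2: AUG -> K; peptide=K
pos 5: GAU -> R; peptide=KR
pos 8: AUG -> K; peptide=KRK
pos 11: UGA -> STOP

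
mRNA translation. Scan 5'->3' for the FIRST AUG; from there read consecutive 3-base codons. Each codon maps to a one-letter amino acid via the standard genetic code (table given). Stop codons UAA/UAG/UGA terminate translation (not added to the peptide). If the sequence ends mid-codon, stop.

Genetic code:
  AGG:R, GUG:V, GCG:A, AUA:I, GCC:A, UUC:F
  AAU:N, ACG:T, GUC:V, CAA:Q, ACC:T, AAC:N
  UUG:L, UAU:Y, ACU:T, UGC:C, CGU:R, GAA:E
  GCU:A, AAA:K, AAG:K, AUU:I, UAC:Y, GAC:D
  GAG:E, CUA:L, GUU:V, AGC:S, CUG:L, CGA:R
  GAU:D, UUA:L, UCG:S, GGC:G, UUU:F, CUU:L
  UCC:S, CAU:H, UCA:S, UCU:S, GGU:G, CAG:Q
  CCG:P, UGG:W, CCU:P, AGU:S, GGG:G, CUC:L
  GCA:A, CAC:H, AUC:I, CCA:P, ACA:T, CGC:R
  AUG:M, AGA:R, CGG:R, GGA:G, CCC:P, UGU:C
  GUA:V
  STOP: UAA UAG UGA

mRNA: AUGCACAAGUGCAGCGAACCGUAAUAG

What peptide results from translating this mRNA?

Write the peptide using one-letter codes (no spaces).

start AUG at pos 0
pos 0: AUG -> M; peptide=M
pos 3: CAC -> H; peptide=MH
pos 6: AAG -> K; peptide=MHK
pos 9: UGC -> C; peptide=MHKC
pos 12: AGC -> S; peptide=MHKCS
pos 15: GAA -> E; peptide=MHKCSE
pos 18: CCG -> P; peptide=MHKCSEP
pos 21: UAA -> STOP

Answer: MHKCSEP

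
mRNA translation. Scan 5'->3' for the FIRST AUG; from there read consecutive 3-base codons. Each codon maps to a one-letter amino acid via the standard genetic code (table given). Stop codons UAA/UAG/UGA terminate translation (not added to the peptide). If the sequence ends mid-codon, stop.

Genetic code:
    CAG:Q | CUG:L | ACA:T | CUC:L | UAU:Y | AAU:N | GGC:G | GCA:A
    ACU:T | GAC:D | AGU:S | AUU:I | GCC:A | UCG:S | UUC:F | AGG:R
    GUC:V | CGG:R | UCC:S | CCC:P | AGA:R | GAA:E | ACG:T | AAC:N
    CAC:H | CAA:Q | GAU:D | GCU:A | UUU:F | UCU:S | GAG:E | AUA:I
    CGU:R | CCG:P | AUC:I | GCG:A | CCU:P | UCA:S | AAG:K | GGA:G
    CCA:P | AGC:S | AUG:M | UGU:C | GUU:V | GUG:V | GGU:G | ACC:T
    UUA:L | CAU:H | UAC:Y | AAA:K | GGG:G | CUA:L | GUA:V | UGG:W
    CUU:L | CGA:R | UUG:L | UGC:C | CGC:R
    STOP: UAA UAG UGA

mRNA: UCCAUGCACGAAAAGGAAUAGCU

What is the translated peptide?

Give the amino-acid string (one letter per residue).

start AUG at pos 3
pos 3: AUG -> M; peptide=M
pos 6: CAC -> H; peptide=MH
pos 9: GAA -> E; peptide=MHE
pos 12: AAG -> K; peptide=MHEK
pos 15: GAA -> E; peptide=MHEKE
pos 18: UAG -> STOP

Answer: MHEKE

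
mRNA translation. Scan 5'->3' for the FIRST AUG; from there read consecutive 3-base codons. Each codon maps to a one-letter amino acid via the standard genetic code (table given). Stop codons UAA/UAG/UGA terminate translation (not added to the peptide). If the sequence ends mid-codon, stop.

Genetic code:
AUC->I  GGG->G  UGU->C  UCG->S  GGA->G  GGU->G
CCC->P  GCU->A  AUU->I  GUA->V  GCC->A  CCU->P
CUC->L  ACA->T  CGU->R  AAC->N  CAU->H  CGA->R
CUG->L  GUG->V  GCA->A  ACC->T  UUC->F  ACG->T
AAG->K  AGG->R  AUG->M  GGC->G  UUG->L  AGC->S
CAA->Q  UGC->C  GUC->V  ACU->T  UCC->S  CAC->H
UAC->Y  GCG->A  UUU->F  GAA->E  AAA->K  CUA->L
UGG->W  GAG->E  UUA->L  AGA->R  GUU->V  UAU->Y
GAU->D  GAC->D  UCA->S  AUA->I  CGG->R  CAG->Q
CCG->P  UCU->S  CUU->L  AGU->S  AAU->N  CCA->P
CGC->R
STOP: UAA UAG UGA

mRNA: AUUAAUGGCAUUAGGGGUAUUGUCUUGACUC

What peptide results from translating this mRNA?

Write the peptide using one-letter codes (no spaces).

Answer: MALGVLS

Derivation:
start AUG at pos 4
pos 4: AUG -> M; peptide=M
pos 7: GCA -> A; peptide=MA
pos 10: UUA -> L; peptide=MAL
pos 13: GGG -> G; peptide=MALG
pos 16: GUA -> V; peptide=MALGV
pos 19: UUG -> L; peptide=MALGVL
pos 22: UCU -> S; peptide=MALGVLS
pos 25: UGA -> STOP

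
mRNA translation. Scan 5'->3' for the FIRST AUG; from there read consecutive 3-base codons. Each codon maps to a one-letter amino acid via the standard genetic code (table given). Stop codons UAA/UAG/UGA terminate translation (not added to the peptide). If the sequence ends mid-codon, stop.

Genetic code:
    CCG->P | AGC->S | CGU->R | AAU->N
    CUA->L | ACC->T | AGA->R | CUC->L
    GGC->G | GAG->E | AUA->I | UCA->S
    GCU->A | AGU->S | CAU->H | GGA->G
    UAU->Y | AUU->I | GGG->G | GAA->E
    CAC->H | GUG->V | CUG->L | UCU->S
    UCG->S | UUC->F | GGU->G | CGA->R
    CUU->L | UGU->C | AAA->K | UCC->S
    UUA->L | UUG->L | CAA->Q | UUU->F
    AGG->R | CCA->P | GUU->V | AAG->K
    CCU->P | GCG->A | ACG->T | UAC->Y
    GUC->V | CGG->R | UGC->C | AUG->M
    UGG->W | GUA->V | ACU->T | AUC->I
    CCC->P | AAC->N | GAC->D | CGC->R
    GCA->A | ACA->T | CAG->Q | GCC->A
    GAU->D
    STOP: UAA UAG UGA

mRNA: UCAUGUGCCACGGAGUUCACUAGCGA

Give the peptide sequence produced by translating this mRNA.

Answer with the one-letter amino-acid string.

start AUG at pos 2
pos 2: AUG -> M; peptide=M
pos 5: UGC -> C; peptide=MC
pos 8: CAC -> H; peptide=MCH
pos 11: GGA -> G; peptide=MCHG
pos 14: GUU -> V; peptide=MCHGV
pos 17: CAC -> H; peptide=MCHGVH
pos 20: UAG -> STOP

Answer: MCHGVH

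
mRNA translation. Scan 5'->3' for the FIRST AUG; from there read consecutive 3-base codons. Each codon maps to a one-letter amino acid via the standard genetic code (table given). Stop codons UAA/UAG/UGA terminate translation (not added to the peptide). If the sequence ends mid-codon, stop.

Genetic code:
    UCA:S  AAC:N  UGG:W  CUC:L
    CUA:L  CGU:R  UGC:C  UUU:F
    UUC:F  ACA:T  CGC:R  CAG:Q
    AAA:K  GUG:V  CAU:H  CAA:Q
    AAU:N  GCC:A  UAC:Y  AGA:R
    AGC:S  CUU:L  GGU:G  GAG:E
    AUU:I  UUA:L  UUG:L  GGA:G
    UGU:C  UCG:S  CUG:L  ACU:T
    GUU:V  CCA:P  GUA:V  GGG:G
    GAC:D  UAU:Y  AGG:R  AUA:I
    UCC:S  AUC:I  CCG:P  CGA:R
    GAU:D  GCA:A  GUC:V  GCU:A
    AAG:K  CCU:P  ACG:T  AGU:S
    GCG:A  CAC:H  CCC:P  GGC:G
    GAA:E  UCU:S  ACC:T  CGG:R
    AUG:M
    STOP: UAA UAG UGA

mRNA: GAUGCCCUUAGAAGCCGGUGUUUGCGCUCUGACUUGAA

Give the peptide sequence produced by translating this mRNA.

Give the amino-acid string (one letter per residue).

Answer: MPLEAGVCALT

Derivation:
start AUG at pos 1
pos 1: AUG -> M; peptide=M
pos 4: CCC -> P; peptide=MP
pos 7: UUA -> L; peptide=MPL
pos 10: GAA -> E; peptide=MPLE
pos 13: GCC -> A; peptide=MPLEA
pos 16: GGU -> G; peptide=MPLEAG
pos 19: GUU -> V; peptide=MPLEAGV
pos 22: UGC -> C; peptide=MPLEAGVC
pos 25: GCU -> A; peptide=MPLEAGVCA
pos 28: CUG -> L; peptide=MPLEAGVCAL
pos 31: ACU -> T; peptide=MPLEAGVCALT
pos 34: UGA -> STOP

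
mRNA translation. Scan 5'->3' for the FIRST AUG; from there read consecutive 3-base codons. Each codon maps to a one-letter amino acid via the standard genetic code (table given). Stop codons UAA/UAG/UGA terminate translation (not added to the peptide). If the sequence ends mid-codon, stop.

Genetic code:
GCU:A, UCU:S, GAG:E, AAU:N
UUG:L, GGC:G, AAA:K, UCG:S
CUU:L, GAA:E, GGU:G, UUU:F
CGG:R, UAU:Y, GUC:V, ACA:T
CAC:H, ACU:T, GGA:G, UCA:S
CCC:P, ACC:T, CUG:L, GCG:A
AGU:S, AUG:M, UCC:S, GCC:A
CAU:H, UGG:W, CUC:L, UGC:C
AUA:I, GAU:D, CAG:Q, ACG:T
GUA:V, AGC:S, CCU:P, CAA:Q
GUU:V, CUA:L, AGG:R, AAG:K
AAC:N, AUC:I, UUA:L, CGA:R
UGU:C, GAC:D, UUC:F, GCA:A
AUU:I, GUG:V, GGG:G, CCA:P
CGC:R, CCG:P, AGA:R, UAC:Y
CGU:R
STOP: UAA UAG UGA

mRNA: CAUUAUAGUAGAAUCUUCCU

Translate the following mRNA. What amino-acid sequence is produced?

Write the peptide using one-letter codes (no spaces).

no AUG start codon found

Answer: (empty: no AUG start codon)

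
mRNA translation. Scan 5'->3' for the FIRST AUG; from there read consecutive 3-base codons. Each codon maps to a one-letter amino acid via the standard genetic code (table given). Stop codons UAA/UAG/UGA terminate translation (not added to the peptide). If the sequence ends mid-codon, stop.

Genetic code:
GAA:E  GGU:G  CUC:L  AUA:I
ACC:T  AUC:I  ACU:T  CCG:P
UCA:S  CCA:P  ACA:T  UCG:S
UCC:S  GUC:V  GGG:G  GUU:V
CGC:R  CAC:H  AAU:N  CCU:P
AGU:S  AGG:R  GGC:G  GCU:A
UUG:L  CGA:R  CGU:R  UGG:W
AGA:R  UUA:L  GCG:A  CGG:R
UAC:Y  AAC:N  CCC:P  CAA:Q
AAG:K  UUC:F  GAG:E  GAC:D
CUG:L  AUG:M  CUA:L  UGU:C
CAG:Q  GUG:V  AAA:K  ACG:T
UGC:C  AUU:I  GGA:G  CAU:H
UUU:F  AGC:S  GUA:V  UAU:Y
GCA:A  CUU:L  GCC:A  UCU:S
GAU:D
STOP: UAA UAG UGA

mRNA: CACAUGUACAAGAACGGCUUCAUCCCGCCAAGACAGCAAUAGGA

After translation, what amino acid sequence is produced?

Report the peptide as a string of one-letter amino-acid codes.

Answer: MYKNGFIPPRQQ

Derivation:
start AUG at pos 3
pos 3: AUG -> M; peptide=M
pos 6: UAC -> Y; peptide=MY
pos 9: AAG -> K; peptide=MYK
pos 12: AAC -> N; peptide=MYKN
pos 15: GGC -> G; peptide=MYKNG
pos 18: UUC -> F; peptide=MYKNGF
pos 21: AUC -> I; peptide=MYKNGFI
pos 24: CCG -> P; peptide=MYKNGFIP
pos 27: CCA -> P; peptide=MYKNGFIPP
pos 30: AGA -> R; peptide=MYKNGFIPPR
pos 33: CAG -> Q; peptide=MYKNGFIPPRQ
pos 36: CAA -> Q; peptide=MYKNGFIPPRQQ
pos 39: UAG -> STOP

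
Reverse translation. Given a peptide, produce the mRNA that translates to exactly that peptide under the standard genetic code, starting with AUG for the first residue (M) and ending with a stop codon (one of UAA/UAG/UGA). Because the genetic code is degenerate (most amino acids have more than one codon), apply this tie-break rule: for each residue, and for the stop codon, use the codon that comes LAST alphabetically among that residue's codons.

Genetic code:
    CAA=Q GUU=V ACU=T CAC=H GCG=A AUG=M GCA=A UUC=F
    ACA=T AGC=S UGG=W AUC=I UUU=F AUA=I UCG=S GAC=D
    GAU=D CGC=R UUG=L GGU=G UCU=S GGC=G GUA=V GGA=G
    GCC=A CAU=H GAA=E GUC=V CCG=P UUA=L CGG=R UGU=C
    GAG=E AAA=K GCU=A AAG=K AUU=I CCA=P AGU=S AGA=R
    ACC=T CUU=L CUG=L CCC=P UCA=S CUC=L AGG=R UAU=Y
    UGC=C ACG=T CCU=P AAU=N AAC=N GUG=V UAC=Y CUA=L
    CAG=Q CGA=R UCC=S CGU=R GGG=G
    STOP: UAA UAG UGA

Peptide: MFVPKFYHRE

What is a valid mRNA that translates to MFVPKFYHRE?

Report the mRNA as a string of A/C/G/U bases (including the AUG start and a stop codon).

residue 1: M -> AUG (start codon)
residue 2: F codons sorted = UUC,UUU -> pick last = UUU
residue 3: V codons sorted = GUA,GUC,GUG,GUU -> pick last = GUU
residue 4: P codons sorted = CCA,CCC,CCG,CCU -> pick last = CCU
residue 5: K codons sorted = AAA,AAG -> pick last = AAG
residue 6: F codons sorted = UUC,UUU -> pick last = UUU
residue 7: Y codons sorted = UAC,UAU -> pick last = UAU
residue 8: H codons sorted = CAC,CAU -> pick last = CAU
residue 9: R codons sorted = AGA,AGG,CGA,CGC,CGG,CGU -> pick last = CGU
residue 10: E codons sorted = GAA,GAG -> pick last = GAG
terminator: stop codons sorted = UAA,UAG,UGA -> pick last = UGA

Answer: mRNA: AUGUUUGUUCCUAAGUUUUAUCAUCGUGAGUGA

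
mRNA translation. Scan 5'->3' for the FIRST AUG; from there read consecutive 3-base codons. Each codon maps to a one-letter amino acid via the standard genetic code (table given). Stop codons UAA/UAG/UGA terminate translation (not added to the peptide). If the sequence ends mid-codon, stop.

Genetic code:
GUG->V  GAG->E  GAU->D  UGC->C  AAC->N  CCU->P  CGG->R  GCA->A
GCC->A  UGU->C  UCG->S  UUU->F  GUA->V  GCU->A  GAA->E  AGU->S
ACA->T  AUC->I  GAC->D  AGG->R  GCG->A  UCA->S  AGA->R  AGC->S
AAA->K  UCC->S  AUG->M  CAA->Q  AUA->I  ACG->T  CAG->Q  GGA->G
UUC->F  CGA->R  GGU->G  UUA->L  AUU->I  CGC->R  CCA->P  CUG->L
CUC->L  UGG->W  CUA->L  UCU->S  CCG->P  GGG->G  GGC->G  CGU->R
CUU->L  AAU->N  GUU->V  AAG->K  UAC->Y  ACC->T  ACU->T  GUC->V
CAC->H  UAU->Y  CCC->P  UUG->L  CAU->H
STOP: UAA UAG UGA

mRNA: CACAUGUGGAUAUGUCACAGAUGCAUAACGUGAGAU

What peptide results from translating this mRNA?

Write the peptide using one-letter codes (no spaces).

start AUG at pos 3
pos 3: AUG -> M; peptide=M
pos 6: UGG -> W; peptide=MW
pos 9: AUA -> I; peptide=MWI
pos 12: UGU -> C; peptide=MWIC
pos 15: CAC -> H; peptide=MWICH
pos 18: AGA -> R; peptide=MWICHR
pos 21: UGC -> C; peptide=MWICHRC
pos 24: AUA -> I; peptide=MWICHRCI
pos 27: ACG -> T; peptide=MWICHRCIT
pos 30: UGA -> STOP

Answer: MWICHRCIT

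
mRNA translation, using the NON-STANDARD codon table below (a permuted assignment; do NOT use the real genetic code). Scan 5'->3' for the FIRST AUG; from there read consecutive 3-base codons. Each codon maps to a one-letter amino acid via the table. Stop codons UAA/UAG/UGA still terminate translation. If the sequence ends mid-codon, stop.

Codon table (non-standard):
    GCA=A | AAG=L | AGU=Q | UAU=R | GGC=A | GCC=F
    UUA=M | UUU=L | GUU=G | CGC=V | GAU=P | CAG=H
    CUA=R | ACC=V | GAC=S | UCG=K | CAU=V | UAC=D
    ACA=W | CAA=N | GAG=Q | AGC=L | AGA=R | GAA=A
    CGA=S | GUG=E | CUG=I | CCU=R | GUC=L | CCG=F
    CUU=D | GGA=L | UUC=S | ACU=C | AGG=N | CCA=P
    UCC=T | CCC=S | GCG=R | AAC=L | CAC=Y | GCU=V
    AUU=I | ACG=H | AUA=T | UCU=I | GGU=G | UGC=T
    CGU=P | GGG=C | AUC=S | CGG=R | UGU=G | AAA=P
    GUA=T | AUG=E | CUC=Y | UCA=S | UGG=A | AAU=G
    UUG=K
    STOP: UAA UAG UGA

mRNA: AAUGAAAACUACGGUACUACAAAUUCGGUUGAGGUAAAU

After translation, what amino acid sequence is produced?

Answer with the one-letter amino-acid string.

start AUG at pos 1
pos 1: AUG -> E; peptide=E
pos 4: AAA -> P; peptide=EP
pos 7: ACU -> C; peptide=EPC
pos 10: ACG -> H; peptide=EPCH
pos 13: GUA -> T; peptide=EPCHT
pos 16: CUA -> R; peptide=EPCHTR
pos 19: CAA -> N; peptide=EPCHTRN
pos 22: AUU -> I; peptide=EPCHTRNI
pos 25: CGG -> R; peptide=EPCHTRNIR
pos 28: UUG -> K; peptide=EPCHTRNIRK
pos 31: AGG -> N; peptide=EPCHTRNIRKN
pos 34: UAA -> STOP

Answer: EPCHTRNIRKN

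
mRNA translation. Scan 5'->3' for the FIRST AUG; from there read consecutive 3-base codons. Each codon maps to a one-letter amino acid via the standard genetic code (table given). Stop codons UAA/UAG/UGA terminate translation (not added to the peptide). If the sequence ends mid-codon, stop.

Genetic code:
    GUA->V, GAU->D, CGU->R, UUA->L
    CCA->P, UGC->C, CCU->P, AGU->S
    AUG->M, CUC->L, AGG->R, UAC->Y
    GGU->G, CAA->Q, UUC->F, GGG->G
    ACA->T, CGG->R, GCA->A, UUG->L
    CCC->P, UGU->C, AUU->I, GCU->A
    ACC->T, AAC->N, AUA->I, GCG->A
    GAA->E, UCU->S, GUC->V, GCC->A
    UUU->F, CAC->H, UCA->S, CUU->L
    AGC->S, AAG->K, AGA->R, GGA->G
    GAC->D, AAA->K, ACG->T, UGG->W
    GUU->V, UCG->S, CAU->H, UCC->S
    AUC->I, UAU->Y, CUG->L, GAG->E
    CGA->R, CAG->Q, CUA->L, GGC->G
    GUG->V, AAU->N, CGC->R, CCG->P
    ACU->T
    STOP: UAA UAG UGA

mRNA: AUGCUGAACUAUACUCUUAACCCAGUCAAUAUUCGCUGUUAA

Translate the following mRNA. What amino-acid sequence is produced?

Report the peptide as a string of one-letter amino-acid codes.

Answer: MLNYTLNPVNIRC

Derivation:
start AUG at pos 0
pos 0: AUG -> M; peptide=M
pos 3: CUG -> L; peptide=ML
pos 6: AAC -> N; peptide=MLN
pos 9: UAU -> Y; peptide=MLNY
pos 12: ACU -> T; peptide=MLNYT
pos 15: CUU -> L; peptide=MLNYTL
pos 18: AAC -> N; peptide=MLNYTLN
pos 21: CCA -> P; peptide=MLNYTLNP
pos 24: GUC -> V; peptide=MLNYTLNPV
pos 27: AAU -> N; peptide=MLNYTLNPVN
pos 30: AUU -> I; peptide=MLNYTLNPVNI
pos 33: CGC -> R; peptide=MLNYTLNPVNIR
pos 36: UGU -> C; peptide=MLNYTLNPVNIRC
pos 39: UAA -> STOP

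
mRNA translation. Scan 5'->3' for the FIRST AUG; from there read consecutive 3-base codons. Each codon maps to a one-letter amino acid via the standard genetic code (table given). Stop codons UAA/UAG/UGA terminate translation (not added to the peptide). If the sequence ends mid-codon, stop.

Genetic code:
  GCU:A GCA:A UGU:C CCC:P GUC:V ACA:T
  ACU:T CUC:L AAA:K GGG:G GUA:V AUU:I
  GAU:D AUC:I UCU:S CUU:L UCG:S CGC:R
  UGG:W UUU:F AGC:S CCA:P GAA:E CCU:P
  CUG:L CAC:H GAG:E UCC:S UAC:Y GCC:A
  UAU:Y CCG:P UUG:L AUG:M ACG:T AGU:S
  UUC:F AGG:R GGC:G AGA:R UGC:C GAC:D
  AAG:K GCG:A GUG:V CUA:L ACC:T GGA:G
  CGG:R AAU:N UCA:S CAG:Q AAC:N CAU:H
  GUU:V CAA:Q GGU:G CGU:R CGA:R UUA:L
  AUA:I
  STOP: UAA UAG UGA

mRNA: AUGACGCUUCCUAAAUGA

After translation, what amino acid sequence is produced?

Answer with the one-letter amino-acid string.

start AUG at pos 0
pos 0: AUG -> M; peptide=M
pos 3: ACG -> T; peptide=MT
pos 6: CUU -> L; peptide=MTL
pos 9: CCU -> P; peptide=MTLP
pos 12: AAA -> K; peptide=MTLPK
pos 15: UGA -> STOP

Answer: MTLPK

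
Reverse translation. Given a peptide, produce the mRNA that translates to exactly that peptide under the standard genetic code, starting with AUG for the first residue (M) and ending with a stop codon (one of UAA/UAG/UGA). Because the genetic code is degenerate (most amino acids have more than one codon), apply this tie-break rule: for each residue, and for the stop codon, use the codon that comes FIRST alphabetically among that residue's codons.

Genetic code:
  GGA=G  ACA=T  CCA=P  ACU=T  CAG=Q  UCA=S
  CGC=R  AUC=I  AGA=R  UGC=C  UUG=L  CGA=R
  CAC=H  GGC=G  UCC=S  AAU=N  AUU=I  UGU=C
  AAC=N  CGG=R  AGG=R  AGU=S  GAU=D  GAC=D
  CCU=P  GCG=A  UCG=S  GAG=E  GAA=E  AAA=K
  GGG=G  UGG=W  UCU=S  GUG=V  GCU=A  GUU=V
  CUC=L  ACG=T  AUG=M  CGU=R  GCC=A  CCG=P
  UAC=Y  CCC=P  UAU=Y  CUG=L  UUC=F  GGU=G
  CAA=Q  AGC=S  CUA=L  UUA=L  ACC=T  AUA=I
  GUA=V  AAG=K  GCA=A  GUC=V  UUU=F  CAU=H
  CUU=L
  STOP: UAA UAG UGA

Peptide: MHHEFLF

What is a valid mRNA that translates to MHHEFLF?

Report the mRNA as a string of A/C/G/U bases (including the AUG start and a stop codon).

residue 1: M -> AUG (start codon)
residue 2: H codons sorted = CAC,CAU -> pick first = CAC
residue 3: H codons sorted = CAC,CAU -> pick first = CAC
residue 4: E codons sorted = GAA,GAG -> pick first = GAA
residue 5: F codons sorted = UUC,UUU -> pick first = UUC
residue 6: L codons sorted = CUA,CUC,CUG,CUU,UUA,UUG -> pick first = CUA
residue 7: F codons sorted = UUC,UUU -> pick first = UUC
terminator: stop codons sorted = UAA,UAG,UGA -> pick first = UAA

Answer: mRNA: AUGCACCACGAAUUCCUAUUCUAA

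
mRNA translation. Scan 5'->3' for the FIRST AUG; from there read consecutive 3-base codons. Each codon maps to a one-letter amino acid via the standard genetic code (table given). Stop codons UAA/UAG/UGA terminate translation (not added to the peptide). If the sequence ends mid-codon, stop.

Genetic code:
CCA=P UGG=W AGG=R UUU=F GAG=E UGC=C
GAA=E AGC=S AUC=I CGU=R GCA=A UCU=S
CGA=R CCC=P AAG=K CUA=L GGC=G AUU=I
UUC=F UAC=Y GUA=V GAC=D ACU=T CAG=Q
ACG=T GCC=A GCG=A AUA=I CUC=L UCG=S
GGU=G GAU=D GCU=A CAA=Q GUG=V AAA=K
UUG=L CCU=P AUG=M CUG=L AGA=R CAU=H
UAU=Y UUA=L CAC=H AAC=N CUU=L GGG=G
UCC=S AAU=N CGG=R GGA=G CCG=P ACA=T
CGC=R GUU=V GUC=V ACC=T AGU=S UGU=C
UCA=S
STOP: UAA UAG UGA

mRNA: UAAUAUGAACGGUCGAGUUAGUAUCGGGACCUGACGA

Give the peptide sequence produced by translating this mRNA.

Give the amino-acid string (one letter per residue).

Answer: MNGRVSIGT

Derivation:
start AUG at pos 4
pos 4: AUG -> M; peptide=M
pos 7: AAC -> N; peptide=MN
pos 10: GGU -> G; peptide=MNG
pos 13: CGA -> R; peptide=MNGR
pos 16: GUU -> V; peptide=MNGRV
pos 19: AGU -> S; peptide=MNGRVS
pos 22: AUC -> I; peptide=MNGRVSI
pos 25: GGG -> G; peptide=MNGRVSIG
pos 28: ACC -> T; peptide=MNGRVSIGT
pos 31: UGA -> STOP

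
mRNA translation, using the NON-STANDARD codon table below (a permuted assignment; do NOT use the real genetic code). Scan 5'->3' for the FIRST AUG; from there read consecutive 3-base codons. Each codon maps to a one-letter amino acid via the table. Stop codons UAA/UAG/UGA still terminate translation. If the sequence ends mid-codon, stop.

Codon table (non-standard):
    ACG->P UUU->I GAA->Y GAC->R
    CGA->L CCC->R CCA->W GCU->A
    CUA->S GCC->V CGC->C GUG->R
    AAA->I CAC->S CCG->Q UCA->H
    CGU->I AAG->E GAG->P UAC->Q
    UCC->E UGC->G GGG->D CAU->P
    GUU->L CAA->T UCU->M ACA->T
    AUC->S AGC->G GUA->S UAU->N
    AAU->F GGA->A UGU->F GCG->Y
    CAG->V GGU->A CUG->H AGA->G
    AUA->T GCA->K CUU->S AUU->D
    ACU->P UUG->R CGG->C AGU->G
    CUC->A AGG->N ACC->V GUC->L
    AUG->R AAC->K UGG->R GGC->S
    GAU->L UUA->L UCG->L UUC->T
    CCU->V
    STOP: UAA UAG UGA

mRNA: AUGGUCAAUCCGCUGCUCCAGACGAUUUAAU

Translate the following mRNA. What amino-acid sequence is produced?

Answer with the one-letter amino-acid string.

start AUG at pos 0
pos 0: AUG -> R; peptide=R
pos 3: GUC -> L; peptide=RL
pos 6: AAU -> F; peptide=RLF
pos 9: CCG -> Q; peptide=RLFQ
pos 12: CUG -> H; peptide=RLFQH
pos 15: CUC -> A; peptide=RLFQHA
pos 18: CAG -> V; peptide=RLFQHAV
pos 21: ACG -> P; peptide=RLFQHAVP
pos 24: AUU -> D; peptide=RLFQHAVPD
pos 27: UAA -> STOP

Answer: RLFQHAVPD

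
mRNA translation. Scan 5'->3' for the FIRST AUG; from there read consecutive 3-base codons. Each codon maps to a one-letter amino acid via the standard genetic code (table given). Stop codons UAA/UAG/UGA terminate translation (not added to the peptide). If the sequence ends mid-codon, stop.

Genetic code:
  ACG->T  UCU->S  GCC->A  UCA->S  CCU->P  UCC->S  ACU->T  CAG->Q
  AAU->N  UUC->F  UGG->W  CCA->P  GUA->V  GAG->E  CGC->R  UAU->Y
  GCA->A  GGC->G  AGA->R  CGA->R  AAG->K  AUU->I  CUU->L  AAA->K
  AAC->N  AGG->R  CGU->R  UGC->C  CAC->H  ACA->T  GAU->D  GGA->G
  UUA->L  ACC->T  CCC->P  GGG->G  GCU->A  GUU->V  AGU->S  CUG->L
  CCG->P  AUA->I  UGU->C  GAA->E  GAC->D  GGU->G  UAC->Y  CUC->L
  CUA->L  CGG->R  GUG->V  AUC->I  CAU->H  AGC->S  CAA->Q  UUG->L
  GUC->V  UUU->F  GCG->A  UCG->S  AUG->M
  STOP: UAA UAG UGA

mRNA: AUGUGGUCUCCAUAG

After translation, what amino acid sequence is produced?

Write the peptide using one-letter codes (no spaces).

start AUG at pos 0
pos 0: AUG -> M; peptide=M
pos 3: UGG -> W; peptide=MW
pos 6: UCU -> S; peptide=MWS
pos 9: CCA -> P; peptide=MWSP
pos 12: UAG -> STOP

Answer: MWSP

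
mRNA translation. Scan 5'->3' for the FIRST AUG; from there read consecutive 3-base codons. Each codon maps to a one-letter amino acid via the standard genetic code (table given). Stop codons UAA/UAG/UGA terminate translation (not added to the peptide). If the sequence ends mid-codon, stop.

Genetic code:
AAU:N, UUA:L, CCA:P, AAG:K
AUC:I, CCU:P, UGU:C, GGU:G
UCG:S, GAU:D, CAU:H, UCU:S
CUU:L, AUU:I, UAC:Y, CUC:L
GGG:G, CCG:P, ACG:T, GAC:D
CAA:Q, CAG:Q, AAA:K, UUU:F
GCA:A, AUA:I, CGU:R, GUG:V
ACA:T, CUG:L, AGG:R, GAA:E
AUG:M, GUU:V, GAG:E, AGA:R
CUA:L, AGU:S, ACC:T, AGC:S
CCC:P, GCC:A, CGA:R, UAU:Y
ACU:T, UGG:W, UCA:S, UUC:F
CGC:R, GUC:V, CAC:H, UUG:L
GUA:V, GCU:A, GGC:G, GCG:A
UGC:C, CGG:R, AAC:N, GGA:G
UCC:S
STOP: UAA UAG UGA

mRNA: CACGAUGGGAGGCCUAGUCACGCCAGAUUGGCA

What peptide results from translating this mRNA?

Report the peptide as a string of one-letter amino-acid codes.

start AUG at pos 4
pos 4: AUG -> M; peptide=M
pos 7: GGA -> G; peptide=MG
pos 10: GGC -> G; peptide=MGG
pos 13: CUA -> L; peptide=MGGL
pos 16: GUC -> V; peptide=MGGLV
pos 19: ACG -> T; peptide=MGGLVT
pos 22: CCA -> P; peptide=MGGLVTP
pos 25: GAU -> D; peptide=MGGLVTPD
pos 28: UGG -> W; peptide=MGGLVTPDW
pos 31: only 2 nt remain (<3), stop (end of mRNA)

Answer: MGGLVTPDW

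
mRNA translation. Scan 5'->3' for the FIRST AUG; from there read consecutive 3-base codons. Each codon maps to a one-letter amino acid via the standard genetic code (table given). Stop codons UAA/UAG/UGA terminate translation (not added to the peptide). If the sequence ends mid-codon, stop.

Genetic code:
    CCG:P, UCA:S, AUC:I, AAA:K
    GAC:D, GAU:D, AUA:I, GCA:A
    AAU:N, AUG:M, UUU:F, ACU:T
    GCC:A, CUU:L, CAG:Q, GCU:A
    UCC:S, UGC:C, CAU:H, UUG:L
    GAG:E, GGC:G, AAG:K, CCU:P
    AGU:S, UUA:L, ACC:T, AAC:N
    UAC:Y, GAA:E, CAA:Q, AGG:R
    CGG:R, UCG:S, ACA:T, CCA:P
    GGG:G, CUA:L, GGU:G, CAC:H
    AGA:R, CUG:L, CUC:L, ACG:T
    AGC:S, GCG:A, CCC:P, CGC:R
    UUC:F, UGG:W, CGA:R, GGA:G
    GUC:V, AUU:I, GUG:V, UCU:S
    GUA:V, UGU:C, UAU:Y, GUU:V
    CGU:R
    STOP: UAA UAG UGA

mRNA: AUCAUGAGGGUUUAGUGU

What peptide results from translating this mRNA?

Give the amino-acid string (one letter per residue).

start AUG at pos 3
pos 3: AUG -> M; peptide=M
pos 6: AGG -> R; peptide=MR
pos 9: GUU -> V; peptide=MRV
pos 12: UAG -> STOP

Answer: MRV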